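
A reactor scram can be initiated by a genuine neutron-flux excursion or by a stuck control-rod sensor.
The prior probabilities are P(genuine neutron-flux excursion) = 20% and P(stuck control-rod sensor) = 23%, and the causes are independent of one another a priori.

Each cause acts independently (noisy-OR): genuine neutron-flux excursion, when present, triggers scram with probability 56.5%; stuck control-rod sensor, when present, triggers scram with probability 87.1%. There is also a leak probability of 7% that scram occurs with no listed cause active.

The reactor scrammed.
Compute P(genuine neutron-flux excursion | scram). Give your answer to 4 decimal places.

Under noisy-OR, P(scram | causes) = 1 − (1−0.07)·∏(1−qᵢ) over the active causes.
Enumerate the 4 (genuine neutron-flux excursion, stuck control-rod sensor) configurations and weight by the priors:
  P(scram) = 0.07*0.8*0.77 + 0.88003*0.8*0.23 + 0.59545*0.2*0.77 + 0.947813*0.2*0.23
        = 0.043120 + 0.161926 + 0.091699 + 0.043599 = 0.340344
Configurations with genuine neutron-flux excursion contribute 0.135298, so
  P(genuine neutron-flux excursion | scram) = 0.135298 / 0.340344 ≈ 0.3975

P(genuine neutron-flux excursion | scram) ≈ 0.3975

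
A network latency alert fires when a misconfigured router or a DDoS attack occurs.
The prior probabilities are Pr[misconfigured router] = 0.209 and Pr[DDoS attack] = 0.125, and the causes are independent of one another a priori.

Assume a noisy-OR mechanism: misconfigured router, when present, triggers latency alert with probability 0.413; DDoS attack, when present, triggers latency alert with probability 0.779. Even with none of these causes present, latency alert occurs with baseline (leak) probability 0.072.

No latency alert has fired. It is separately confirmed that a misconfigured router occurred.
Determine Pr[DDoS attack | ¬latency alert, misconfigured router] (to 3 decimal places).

Pr[DDoS attack | ¬latency alert, misconfigured router] ≈ 0.031

Under noisy-OR, P(latency alert | causes) = 1 − (1−0.072)·∏(1−qᵢ) over the active causes.
Weight on DDoS attack=true, given the evidence: 0.120387*0.125 = 0.015048
The normalizing constant is 0.544736*0.875 + 0.120387*0.125 = 0.491692
Posterior = 0.015048 / 0.491692 ≈ 0.031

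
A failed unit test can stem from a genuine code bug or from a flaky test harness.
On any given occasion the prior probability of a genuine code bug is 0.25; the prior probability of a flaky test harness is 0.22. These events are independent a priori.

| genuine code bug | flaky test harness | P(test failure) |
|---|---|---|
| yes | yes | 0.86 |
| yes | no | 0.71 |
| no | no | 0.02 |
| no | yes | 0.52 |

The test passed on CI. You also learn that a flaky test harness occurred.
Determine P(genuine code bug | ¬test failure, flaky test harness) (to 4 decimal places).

P(genuine code bug | ¬test failure, flaky test harness) ≈ 0.0886

Enumerate both values of genuine code bug and weight by the priors:
  P(¬test failure | flaky test harness) = 0.48·0.75 + 0.14·0.25
        = 0.360000 + 0.035000 = 0.395000
Configurations with genuine code bug contribute 0.035000, so
  P(genuine code bug | ¬test failure, flaky test harness) = 0.035000 / 0.395000 ≈ 0.0886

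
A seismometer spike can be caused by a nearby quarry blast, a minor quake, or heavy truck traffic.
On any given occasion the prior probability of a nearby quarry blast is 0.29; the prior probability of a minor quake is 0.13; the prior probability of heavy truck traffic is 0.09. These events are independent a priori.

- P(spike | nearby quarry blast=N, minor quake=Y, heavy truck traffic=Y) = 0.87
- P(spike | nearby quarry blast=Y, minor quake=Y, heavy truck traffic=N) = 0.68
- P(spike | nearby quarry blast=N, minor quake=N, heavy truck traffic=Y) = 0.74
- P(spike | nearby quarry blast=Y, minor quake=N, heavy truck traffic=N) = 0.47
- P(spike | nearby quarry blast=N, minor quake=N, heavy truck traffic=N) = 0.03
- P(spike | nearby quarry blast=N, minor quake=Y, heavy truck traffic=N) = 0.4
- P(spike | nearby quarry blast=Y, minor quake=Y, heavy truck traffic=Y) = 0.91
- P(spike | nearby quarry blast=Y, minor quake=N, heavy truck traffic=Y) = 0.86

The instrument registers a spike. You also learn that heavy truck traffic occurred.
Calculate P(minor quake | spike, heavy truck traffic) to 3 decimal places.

P(spike | heavy truck traffic) = 0.74·0.71·0.87 + 0.87·0.71·0.13 + 0.86·0.29·0.87 + 0.91·0.29·0.13 = 0.457098 + 0.080301 + 0.216978 + 0.034307 = 0.788684
The minor quake-present share is 0.080301 + 0.034307 = 0.114608.
P(minor quake | spike, heavy truck traffic) = 0.114608 / 0.788684 ≈ 0.145

P(minor quake | spike, heavy truck traffic) ≈ 0.145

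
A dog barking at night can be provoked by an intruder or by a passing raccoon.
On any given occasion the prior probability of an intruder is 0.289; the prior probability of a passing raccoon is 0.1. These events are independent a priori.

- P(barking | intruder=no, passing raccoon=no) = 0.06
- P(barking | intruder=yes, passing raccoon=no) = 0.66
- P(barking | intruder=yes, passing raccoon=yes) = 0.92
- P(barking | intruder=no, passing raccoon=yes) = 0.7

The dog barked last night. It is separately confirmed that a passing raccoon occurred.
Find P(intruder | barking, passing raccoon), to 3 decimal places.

P(intruder | barking, passing raccoon) ≈ 0.348

Sum P(barking|·) weighted by the priors over both values of intruder:
  P(barking | passing raccoon) = 0.7×0.711 + 0.92×0.289
        = 0.497700 + 0.265880 = 0.763580
The terms with intruder present sum to 0.265880, so
  P(intruder | barking, passing raccoon) = 0.265880 / 0.763580 ≈ 0.348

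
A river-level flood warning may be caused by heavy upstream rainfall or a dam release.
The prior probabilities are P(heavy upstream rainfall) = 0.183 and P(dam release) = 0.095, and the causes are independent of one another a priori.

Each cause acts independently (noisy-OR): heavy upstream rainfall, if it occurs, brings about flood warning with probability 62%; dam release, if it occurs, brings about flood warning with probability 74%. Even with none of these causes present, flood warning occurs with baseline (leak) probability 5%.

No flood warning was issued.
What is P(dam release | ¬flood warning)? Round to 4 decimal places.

Under noisy-OR, P(flood warning | causes) = 1 − (1−0.05)·∏(1−qᵢ) over the active causes.
P(¬flood warning) = 0.95·0.817·0.905 + 0.247·0.817·0.095 + 0.361·0.183·0.905 + 0.09386·0.183·0.095 = 0.702416 + 0.019171 + 0.059787 + 0.001632 = 0.783006
The dam release-present share is 0.019171 + 0.001632 = 0.020803.
P(dam release | ¬flood warning) = 0.020803 / 0.783006 ≈ 0.0266

P(dam release | ¬flood warning) ≈ 0.0266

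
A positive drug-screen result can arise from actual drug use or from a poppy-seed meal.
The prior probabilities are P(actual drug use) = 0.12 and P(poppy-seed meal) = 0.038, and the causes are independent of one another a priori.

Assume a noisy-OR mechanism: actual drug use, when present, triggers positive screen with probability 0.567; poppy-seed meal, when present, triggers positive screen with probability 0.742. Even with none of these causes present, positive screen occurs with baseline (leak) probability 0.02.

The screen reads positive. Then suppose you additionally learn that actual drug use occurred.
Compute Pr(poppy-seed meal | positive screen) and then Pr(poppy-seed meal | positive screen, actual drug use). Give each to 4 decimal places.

Under noisy-OR, P(positive screen | causes) = 1 − (1−0.02)·∏(1−qᵢ) over the active causes.
Enumerate the 4 (actual drug use, poppy-seed meal) configurations and weight by the priors:
  P(positive screen) = 0.02×0.88×0.962 + 0.74716×0.88×0.038 + 0.57566×0.12×0.962 + 0.89052×0.12×0.038
        = 0.016931 + 0.024985 + 0.066454 + 0.004061 = 0.112431
Keeping only the poppy-seed meal-present terms gives 0.029046, so
  P(poppy-seed meal | positive screen) = 0.029046 / 0.112431 ≈ 0.2583

Now condition on the additional information:
P(positive screen | actual drug use) = 0.57566·0.962 + 0.89052·0.038 = 0.553785 + 0.033840 = 0.587625
Restricting to configurations with poppy-seed meal present: 0.89052·0.038 = 0.033840.
So P(poppy-seed meal | positive screen, actual drug use) = 0.033840/0.587625 ≈ 0.0576.

Pr(poppy-seed meal | positive screen) ≈ 0.2583; Pr(poppy-seed meal | positive screen, actual drug use) ≈ 0.0576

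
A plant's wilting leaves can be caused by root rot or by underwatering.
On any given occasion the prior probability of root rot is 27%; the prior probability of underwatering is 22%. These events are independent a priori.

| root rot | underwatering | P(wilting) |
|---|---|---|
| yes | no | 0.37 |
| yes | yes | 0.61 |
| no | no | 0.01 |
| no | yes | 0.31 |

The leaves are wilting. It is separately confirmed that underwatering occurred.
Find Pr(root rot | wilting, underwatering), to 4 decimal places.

Pr(root rot | wilting, underwatering) ≈ 0.4212

Enumerate both values of root rot and weight by the priors:
  P(wilting | underwatering) = 0.31×0.73 + 0.61×0.27
        = 0.226300 + 0.164700 = 0.391000
The terms with root rot present sum to 0.164700, so
  P(root rot | wilting, underwatering) = 0.164700 / 0.391000 ≈ 0.4212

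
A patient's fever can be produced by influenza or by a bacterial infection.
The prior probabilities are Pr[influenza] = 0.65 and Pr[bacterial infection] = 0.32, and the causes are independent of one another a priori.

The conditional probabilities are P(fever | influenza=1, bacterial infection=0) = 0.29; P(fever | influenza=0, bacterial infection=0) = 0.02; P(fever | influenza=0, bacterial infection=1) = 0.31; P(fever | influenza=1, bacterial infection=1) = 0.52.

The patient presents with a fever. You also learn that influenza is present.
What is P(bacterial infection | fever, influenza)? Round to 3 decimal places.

Numerator (weight on configurations with bacterial infection): 0.52*0.32 = 0.166400
Denominator P(fever | influenza): 0.29*0.68 + 0.52*0.32 = 0.363600
P(bacterial infection | fever, influenza) = 0.166400/0.363600 ≈ 0.458

P(bacterial infection | fever, influenza) ≈ 0.458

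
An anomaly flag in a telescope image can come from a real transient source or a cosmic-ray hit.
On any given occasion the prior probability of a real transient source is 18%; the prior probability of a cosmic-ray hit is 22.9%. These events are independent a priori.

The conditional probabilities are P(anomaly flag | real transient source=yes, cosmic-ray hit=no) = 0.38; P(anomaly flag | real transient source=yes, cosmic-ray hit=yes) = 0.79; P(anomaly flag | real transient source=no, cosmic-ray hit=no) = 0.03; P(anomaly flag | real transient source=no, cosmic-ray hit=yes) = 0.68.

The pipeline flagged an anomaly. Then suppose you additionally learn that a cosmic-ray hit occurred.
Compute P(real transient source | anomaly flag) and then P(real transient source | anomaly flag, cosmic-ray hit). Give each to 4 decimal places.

Sum P(anomaly flag|·) weighted by the priors over the 4 (real transient source, cosmic-ray hit) configurations:
  P(anomaly flag) = 0.03·0.82·0.771 + 0.68·0.82·0.229 + 0.38·0.18·0.771 + 0.79·0.18·0.229
        = 0.018967 + 0.127690 + 0.052736 + 0.032564 = 0.231957
The terms with real transient source present sum to 0.085300, so
  P(real transient source | anomaly flag) = 0.085300 / 0.231957 ≈ 0.3677

With the extra evidence:
P(anomaly flag | cosmic-ray hit) = 0.68·0.82 + 0.79·0.18 = 0.557600 + 0.142200 = 0.699800
Restricting to configurations with real transient source present: 0.79·0.18 = 0.142200.
Hence the posterior is 0.142200/0.699800 ≈ 0.2032.
Conditioning on cosmic-ray hit lowers the posterior on real transient source: the classic explaining-away effect in a common-effect structure.

P(real transient source | anomaly flag) ≈ 0.3677; P(real transient source | anomaly flag, cosmic-ray hit) ≈ 0.2032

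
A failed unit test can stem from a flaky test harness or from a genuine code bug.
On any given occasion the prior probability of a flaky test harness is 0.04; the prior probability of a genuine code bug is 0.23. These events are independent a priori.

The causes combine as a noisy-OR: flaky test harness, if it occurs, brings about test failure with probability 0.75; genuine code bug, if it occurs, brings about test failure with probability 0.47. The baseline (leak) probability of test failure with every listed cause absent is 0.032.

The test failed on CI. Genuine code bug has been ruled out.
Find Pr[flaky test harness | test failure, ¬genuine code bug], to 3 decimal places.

Pr[flaky test harness | test failure, ¬genuine code bug] ≈ 0.497

Under noisy-OR, P(test failure | causes) = 1 − (1−0.032)·∏(1−qᵢ) over the active causes.
P(test failure | ¬genuine code bug) = 0.032×0.96 + 0.758×0.04 = 0.030720 + 0.030320 = 0.061040
The flaky test harness-present share is 0.758×0.04 = 0.030320.
So P(flaky test harness | test failure, ¬genuine code bug) = 0.030320/0.061040 ≈ 0.497.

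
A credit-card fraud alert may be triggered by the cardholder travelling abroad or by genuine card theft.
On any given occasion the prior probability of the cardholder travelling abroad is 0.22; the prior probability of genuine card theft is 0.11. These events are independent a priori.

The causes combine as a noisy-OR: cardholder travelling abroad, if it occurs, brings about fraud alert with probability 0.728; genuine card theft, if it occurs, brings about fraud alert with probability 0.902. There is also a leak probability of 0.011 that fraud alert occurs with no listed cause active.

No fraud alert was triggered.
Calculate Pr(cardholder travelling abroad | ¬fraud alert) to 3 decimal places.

Under noisy-OR, P(fraud alert | causes) = 1 − (1−0.011)·∏(1−qᵢ) over the active causes.
P(¬fraud alert) = 0.989*0.78*0.89 + 0.096922*0.78*0.11 + 0.269008*0.22*0.89 + 0.026363*0.22*0.11 = 0.686564 + 0.008316 + 0.052672 + 0.000638 = 0.748190
The cardholder travelling abroad-present share is 0.052672 + 0.000638 = 0.053310.
Hence the posterior is 0.053310/0.748190 ≈ 0.071.

Pr(cardholder travelling abroad | ¬fraud alert) ≈ 0.071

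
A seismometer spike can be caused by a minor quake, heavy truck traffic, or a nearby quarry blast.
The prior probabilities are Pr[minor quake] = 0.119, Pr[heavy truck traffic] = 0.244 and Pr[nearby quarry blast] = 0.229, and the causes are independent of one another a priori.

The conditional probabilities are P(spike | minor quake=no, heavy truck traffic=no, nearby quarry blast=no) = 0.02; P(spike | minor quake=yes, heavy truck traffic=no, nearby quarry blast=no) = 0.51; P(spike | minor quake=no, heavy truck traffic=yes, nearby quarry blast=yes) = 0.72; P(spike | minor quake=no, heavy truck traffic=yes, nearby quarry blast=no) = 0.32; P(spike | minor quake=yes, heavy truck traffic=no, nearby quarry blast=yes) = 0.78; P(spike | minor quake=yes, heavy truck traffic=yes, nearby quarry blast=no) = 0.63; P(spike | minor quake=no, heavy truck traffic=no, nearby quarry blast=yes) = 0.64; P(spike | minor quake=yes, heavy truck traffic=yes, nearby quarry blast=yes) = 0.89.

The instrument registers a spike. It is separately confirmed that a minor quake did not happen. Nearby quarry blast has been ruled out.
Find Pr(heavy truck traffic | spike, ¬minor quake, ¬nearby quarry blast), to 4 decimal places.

Sum P(spike|·) weighted by the priors over both values of heavy truck traffic:
  P(spike | ¬minor quake, ¬nearby quarry blast) = 0.02*0.756 + 0.32*0.244
        = 0.015120 + 0.078080 = 0.093200
Configurations with heavy truck traffic contribute 0.078080, so
  P(heavy truck traffic | spike, ¬minor quake, ¬nearby quarry blast) = 0.078080 / 0.093200 ≈ 0.8378

Pr(heavy truck traffic | spike, ¬minor quake, ¬nearby quarry blast) ≈ 0.8378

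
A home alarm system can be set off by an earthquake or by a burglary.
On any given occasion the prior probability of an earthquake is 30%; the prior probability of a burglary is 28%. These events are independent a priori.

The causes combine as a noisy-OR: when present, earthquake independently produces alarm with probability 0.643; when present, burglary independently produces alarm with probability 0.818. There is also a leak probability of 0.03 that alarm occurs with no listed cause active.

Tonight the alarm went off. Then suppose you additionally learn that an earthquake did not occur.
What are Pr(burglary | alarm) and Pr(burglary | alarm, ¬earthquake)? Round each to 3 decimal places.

Pr(burglary | alarm) ≈ 0.606; Pr(burglary | alarm, ¬earthquake) ≈ 0.914

Under noisy-OR, P(alarm | causes) = 1 − (1−0.03)·∏(1−qᵢ) over the active causes.
P(alarm) = 0.03·0.7·0.72 + 0.82346·0.7·0.28 + 0.65371·0.3·0.72 + 0.936975·0.3·0.28 = 0.015120 + 0.161398 + 0.141201 + 0.078706 = 0.396425
The burglary-present share is 0.161398 + 0.078706 = 0.240104.
So P(burglary | alarm) = 0.240104/0.396425 ≈ 0.606.

Now condition on the additional information:
Numerator (weight on configurations with burglary): 0.82346×0.28 = 0.230569
The normalizing constant is 0.03×0.72 + 0.82346×0.28 = 0.252169
P(burglary | alarm, ¬earthquake) = 0.230569/0.252169 ≈ 0.914
Ruling out earthquake raises the posterior on burglary — the flip side of explaining away.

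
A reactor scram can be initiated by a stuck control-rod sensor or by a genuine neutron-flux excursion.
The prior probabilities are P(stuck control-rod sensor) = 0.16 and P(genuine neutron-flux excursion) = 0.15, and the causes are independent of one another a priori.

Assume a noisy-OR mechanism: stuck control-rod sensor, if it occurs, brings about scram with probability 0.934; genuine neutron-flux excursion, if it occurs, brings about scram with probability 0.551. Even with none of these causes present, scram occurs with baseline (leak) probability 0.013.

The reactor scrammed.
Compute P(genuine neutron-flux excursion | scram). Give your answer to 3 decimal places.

Under noisy-OR, P(scram | causes) = 1 − (1−0.013)·∏(1−qᵢ) over the active causes.
Enumerate the 4 (stuck control-rod sensor, genuine neutron-flux excursion) configurations and weight by the priors:
  P(scram) = 0.013*0.84*0.85 + 0.556837*0.84*0.15 + 0.934858*0.16*0.85 + 0.970751*0.16*0.15
        = 0.009282 + 0.070161 + 0.127141 + 0.023298 = 0.229882
Keeping only the genuine neutron-flux excursion-present terms gives 0.093459, so
  P(genuine neutron-flux excursion | scram) = 0.093459 / 0.229882 ≈ 0.407

P(genuine neutron-flux excursion | scram) ≈ 0.407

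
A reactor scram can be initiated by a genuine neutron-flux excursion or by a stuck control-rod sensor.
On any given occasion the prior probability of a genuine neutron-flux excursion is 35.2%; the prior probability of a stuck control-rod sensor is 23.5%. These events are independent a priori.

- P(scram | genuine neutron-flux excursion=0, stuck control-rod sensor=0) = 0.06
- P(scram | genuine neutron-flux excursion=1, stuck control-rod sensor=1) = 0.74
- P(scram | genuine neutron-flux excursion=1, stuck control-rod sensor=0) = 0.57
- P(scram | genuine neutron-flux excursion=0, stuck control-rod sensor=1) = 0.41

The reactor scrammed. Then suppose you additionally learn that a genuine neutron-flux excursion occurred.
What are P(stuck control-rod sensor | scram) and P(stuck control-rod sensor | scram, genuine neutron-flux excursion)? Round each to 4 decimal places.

Numerator (weight on configurations with stuck control-rod sensor): 0.062435 + 0.061213 = 0.123648
The normalizing constant is 0.06*0.648*0.765 + 0.41*0.648*0.235 + 0.57*0.352*0.765 + 0.74*0.352*0.235 = 0.306881
P(stuck control-rod sensor | scram) = 0.123648/0.306881 ≈ 0.4029

With the extra evidence:
P(scram | genuine neutron-flux excursion) = 0.57×0.765 + 0.74×0.235 = 0.436050 + 0.173900 = 0.609950
The stuck control-rod sensor-present share is 0.74×0.235 = 0.173900.
Hence the posterior is 0.173900/0.609950 ≈ 0.2851.

P(stuck control-rod sensor | scram) ≈ 0.4029; P(stuck control-rod sensor | scram, genuine neutron-flux excursion) ≈ 0.2851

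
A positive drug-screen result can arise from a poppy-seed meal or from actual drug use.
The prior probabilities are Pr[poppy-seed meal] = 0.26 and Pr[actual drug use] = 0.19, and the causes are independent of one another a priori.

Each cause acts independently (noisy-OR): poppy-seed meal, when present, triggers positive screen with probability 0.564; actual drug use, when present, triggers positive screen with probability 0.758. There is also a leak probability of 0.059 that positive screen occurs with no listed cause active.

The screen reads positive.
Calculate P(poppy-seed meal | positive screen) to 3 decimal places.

Under noisy-OR, P(positive screen | causes) = 1 − (1−0.059)·∏(1−qᵢ) over the active causes.
Sum P(positive screen|·) weighted by the priors over the 4 (poppy-seed meal, actual drug use) configurations:
  P(positive screen) = 0.059·0.74·0.81 + 0.772278·0.74·0.19 + 0.589724·0.26·0.81 + 0.900713·0.26·0.19
        = 0.035365 + 0.108582 + 0.124196 + 0.044495 = 0.312638
The terms with poppy-seed meal present sum to 0.168691, so
  P(poppy-seed meal | positive screen) = 0.168691 / 0.312638 ≈ 0.540

P(poppy-seed meal | positive screen) ≈ 0.540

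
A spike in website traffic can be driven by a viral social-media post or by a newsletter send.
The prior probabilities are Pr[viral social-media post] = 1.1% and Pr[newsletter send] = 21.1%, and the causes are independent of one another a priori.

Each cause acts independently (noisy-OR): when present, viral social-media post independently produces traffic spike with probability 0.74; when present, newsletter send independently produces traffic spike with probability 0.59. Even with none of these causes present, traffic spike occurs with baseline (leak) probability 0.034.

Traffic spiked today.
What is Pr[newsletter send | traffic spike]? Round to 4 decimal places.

Pr[newsletter send | traffic spike] ≈ 0.7950

Under noisy-OR, P(traffic spike | causes) = 1 − (1−0.034)·∏(1−qᵢ) over the active causes.
P(traffic spike) = 0.034*0.989*0.789 + 0.60394*0.989*0.211 + 0.74884*0.011*0.789 + 0.897024*0.011*0.211 = 0.026531 + 0.126030 + 0.006499 + 0.002082 = 0.161142
The newsletter send-present share is 0.126030 + 0.002082 = 0.128112.
Hence the posterior is 0.128112/0.161142 ≈ 0.7950.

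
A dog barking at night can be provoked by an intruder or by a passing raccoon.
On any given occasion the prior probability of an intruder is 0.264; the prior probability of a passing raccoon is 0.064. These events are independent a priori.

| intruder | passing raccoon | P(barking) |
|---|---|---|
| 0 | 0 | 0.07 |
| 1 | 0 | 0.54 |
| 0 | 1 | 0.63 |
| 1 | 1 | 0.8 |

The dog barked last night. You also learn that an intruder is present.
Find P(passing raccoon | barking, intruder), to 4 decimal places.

P(barking | intruder) = 0.54·0.936 + 0.8·0.064 = 0.505440 + 0.051200 = 0.556640
Restricting to configurations with passing raccoon present: 0.8·0.064 = 0.051200.
Hence the posterior is 0.051200/0.556640 ≈ 0.0920.

P(passing raccoon | barking, intruder) ≈ 0.0920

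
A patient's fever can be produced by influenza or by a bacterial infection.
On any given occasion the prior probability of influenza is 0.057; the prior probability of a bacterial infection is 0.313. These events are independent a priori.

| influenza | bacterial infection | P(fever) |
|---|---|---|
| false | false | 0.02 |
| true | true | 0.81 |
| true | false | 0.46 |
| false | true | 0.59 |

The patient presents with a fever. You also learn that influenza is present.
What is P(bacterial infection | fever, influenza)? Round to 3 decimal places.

P(fever | influenza) = 0.46·0.687 + 0.81·0.313 = 0.316020 + 0.253530 = 0.569550
Of this, 0.253530 comes from 0.81·0.313 (the bacterial infection=true cases).
So P(bacterial infection | fever, influenza) = 0.253530/0.569550 ≈ 0.445.

P(bacterial infection | fever, influenza) ≈ 0.445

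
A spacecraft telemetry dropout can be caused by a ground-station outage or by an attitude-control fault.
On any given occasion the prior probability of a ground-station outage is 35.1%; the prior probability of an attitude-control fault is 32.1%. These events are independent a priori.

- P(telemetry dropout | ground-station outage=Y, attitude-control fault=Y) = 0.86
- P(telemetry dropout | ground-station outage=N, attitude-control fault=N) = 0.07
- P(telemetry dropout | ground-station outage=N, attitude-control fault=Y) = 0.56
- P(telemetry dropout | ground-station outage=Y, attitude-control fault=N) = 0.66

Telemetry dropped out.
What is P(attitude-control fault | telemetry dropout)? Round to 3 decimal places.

P(telemetry dropout) = 0.07·0.649·0.679 + 0.56·0.649·0.321 + 0.66·0.351·0.679 + 0.86·0.351·0.321 = 0.030847 + 0.116664 + 0.157297 + 0.096897 = 0.401705
The attitude-control fault-present share is 0.116664 + 0.096897 = 0.213561.
So P(attitude-control fault | telemetry dropout) = 0.213561/0.401705 ≈ 0.532.

P(attitude-control fault | telemetry dropout) ≈ 0.532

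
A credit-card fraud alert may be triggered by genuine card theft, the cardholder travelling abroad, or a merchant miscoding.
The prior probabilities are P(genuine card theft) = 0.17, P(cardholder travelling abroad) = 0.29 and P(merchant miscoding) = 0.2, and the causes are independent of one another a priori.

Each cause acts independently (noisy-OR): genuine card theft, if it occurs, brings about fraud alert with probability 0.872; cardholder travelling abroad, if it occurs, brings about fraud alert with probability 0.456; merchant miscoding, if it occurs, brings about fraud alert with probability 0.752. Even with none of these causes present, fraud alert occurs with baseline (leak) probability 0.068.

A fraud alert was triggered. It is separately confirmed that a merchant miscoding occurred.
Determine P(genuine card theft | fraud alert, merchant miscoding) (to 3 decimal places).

P(genuine card theft | fraud alert, merchant miscoding) ≈ 0.200

Under noisy-OR, P(fraud alert | causes) = 1 − (1−0.068)·∏(1−qᵢ) over the active causes.
P(fraud alert | merchant miscoding) = 0.768864·0.83·0.71 + 0.874262·0.83·0.29 + 0.970415·0.17·0.71 + 0.983906·0.17·0.29 = 0.453092 + 0.210435 + 0.117129 + 0.048507 = 0.829163
Restricting to configurations with genuine card theft present: 0.117129 + 0.048507 = 0.165636.
P(genuine card theft | fraud alert, merchant miscoding) = 0.165636 / 0.829163 ≈ 0.200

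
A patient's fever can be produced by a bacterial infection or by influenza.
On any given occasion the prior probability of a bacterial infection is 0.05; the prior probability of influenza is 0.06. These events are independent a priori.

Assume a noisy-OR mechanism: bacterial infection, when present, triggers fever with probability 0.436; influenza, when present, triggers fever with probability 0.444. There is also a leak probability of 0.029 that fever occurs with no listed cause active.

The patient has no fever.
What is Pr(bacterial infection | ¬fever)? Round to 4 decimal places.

Pr(bacterial infection | ¬fever) ≈ 0.0288

Under noisy-OR, P(fever | causes) = 1 − (1−0.029)·∏(1−qᵢ) over the active causes.
Sum P(¬fever|·) weighted by the priors over the 4 (bacterial infection, influenza) configurations:
  P(¬fever) = 0.971·0.95·0.94 + 0.539876·0.95·0.06 + 0.547644·0.05·0.94 + 0.30449·0.05·0.06
        = 0.867103 + 0.030773 + 0.025739 + 0.000913 = 0.924528
Configurations with bacterial infection contribute 0.026652, so
  P(bacterial infection | ¬fever) = 0.026652 / 0.924528 ≈ 0.0288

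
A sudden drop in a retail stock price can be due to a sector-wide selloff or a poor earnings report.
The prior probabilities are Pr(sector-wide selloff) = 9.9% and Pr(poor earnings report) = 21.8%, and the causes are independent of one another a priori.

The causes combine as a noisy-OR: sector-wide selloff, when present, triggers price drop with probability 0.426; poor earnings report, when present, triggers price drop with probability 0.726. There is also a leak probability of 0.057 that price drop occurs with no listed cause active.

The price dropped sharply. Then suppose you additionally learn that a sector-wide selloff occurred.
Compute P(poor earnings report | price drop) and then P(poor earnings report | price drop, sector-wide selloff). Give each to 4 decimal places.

Under noisy-OR, P(price drop | causes) = 1 − (1−0.057)·∏(1−qᵢ) over the active causes.
P(price drop) = 0.057*0.901*0.782 + 0.741618*0.901*0.218 + 0.458718*0.099*0.782 + 0.851689*0.099*0.218 = 0.040161 + 0.145667 + 0.035513 + 0.018381 = 0.239722
Of this, 0.164048 comes from 0.145667 + 0.018381 (the poor earnings report=true cases).
Hence the posterior is 0.164048/0.239722 ≈ 0.6843.

Now also conditioning on sector-wide selloff=true:
P(price drop | sector-wide selloff) = 0.458718*0.782 + 0.851689*0.218 = 0.358717 + 0.185668 = 0.544385
Restricting to configurations with poor earnings report present: 0.851689*0.218 = 0.185668.
So P(poor earnings report | price drop, sector-wide selloff) = 0.185668/0.544385 ≈ 0.3411.
The drop from 0.6843 to 0.3411 is the explaining-away (discounting) effect.

P(poor earnings report | price drop) ≈ 0.6843; P(poor earnings report | price drop, sector-wide selloff) ≈ 0.3411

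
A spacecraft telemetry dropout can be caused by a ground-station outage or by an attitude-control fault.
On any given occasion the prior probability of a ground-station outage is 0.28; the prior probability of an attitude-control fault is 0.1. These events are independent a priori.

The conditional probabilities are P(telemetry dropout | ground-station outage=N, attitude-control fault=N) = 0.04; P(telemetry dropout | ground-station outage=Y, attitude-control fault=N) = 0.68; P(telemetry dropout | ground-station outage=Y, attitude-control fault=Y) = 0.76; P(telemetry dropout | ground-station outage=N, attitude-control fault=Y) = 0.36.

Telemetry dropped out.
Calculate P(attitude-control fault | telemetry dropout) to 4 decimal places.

P(attitude-control fault | telemetry dropout) ≈ 0.1931

Enumerate the 4 (ground-station outage, attitude-control fault) configurations and weight by the priors:
  P(telemetry dropout) = 0.04·0.72·0.9 + 0.36·0.72·0.1 + 0.68·0.28·0.9 + 0.76·0.28·0.1
        = 0.025920 + 0.025920 + 0.171360 + 0.021280 = 0.244480
Keeping only the attitude-control fault-present terms gives 0.047200, so
  P(attitude-control fault | telemetry dropout) = 0.047200 / 0.244480 ≈ 0.1931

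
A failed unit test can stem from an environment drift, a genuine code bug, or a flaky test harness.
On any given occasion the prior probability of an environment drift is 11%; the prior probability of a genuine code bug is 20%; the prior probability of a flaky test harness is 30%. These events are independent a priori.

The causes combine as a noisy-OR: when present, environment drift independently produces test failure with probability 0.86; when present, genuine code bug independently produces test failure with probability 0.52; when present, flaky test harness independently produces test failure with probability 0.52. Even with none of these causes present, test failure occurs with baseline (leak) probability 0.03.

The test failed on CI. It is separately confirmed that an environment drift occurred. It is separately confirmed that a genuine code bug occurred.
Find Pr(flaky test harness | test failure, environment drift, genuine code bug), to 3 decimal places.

Under noisy-OR, P(test failure | causes) = 1 − (1−0.03)·∏(1−qᵢ) over the active causes.
By total probability over both values of flaky test harness:
  P(test failure | environment drift, genuine code bug) = 0.934816×0.7 + 0.968712×0.3
        = 0.654371 + 0.290614 = 0.944985
The terms with flaky test harness present sum to 0.290614, so
  P(flaky test harness | test failure, environment drift, genuine code bug) = 0.290614 / 0.944985 ≈ 0.308

Pr(flaky test harness | test failure, environment drift, genuine code bug) ≈ 0.308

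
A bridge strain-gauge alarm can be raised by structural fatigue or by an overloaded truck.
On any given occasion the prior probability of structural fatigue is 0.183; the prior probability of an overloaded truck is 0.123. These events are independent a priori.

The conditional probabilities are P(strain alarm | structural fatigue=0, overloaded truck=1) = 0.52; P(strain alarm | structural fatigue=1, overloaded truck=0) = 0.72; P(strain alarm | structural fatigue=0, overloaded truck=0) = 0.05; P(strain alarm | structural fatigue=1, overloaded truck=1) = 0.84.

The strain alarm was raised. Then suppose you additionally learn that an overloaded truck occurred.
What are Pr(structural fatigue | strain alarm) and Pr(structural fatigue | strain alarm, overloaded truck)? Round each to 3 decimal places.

Pr(structural fatigue | strain alarm) ≈ 0.604; Pr(structural fatigue | strain alarm, overloaded truck) ≈ 0.266

Weight on structural fatigue=true, given the evidence: 0.115554 + 0.018908 = 0.134462
The normalizing constant is 0.05*0.817*0.877 + 0.52*0.817*0.123 + 0.72*0.183*0.877 + 0.84*0.183*0.123 = 0.222542
P(structural fatigue | strain alarm) = 0.134462/0.222542 ≈ 0.604

With the extra evidence:
For the numerator, keep only structural fatigue=true terms: 0.84·0.183 = 0.153720
Normalizer over all consistent configurations: 0.52·0.817 + 0.84·0.183 = 0.578560
Posterior = 0.153720 / 0.578560 ≈ 0.266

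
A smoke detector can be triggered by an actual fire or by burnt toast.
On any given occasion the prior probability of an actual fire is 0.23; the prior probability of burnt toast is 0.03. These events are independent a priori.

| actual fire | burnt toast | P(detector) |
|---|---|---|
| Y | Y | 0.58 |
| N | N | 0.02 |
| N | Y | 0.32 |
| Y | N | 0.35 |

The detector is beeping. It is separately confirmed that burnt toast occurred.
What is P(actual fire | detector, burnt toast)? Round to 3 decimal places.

P(actual fire | detector, burnt toast) ≈ 0.351

Sum P(detector|·) weighted by the priors over both values of actual fire:
  P(detector | burnt toast) = 0.32×0.77 + 0.58×0.23
        = 0.246400 + 0.133400 = 0.379800
Keeping only the actual fire-present terms gives 0.133400, so
  P(actual fire | detector, burnt toast) = 0.133400 / 0.379800 ≈ 0.351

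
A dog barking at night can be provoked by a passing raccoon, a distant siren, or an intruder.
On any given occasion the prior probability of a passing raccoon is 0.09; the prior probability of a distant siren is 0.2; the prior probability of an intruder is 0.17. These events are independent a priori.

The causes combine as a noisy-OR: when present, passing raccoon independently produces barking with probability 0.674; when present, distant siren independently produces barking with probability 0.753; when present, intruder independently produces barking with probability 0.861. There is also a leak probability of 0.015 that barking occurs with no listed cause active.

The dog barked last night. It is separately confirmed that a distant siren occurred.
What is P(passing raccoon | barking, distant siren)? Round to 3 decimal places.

Under noisy-OR, P(barking | causes) = 1 − (1−0.015)·∏(1−qᵢ) over the active causes.
Numerator (weight on configurations with passing raccoon): 0.068775 + 0.015131 = 0.083906
Normalizer over all consistent configurations: 0.756705*0.91*0.83 + 0.966182*0.91*0.17 + 0.920686*0.09*0.83 + 0.988975*0.09*0.17 = 0.804913
Posterior = 0.083906 / 0.804913 ≈ 0.104

P(passing raccoon | barking, distant siren) ≈ 0.104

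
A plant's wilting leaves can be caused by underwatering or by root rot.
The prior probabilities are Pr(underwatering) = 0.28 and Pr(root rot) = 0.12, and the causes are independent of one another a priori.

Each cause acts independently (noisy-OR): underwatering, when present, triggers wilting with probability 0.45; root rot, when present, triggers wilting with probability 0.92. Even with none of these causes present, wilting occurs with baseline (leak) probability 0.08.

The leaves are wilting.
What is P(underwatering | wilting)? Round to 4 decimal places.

P(underwatering | wilting) ≈ 0.5408

Under noisy-OR, P(wilting | causes) = 1 − (1−0.08)·∏(1−qᵢ) over the active causes.
P(wilting) = 0.08×0.72×0.88 + 0.9264×0.72×0.12 + 0.494×0.28×0.88 + 0.95952×0.28×0.12 = 0.050688 + 0.080041 + 0.121722 + 0.032240 = 0.284691
The underwatering-present share is 0.121722 + 0.032240 = 0.153962.
P(underwatering | wilting) = 0.153962 / 0.284691 ≈ 0.5408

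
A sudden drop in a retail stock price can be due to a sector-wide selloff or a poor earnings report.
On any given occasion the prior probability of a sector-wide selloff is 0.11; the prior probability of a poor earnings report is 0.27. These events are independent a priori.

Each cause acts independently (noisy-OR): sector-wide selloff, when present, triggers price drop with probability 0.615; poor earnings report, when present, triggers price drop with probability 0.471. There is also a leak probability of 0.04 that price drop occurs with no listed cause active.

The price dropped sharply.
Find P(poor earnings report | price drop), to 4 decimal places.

Under noisy-OR, P(price drop | causes) = 1 − (1−0.04)·∏(1−qᵢ) over the active causes.
Numerator (weight on configurations with poor earnings report): 0.118266 + 0.023893 = 0.142159
The normalizing constant is 0.04*0.89*0.73 + 0.49216*0.89*0.27 + 0.6304*0.11*0.73 + 0.804482*0.11*0.27 = 0.218768
P(poor earnings report | price drop) = 0.142159/0.218768 ≈ 0.6498

P(poor earnings report | price drop) ≈ 0.6498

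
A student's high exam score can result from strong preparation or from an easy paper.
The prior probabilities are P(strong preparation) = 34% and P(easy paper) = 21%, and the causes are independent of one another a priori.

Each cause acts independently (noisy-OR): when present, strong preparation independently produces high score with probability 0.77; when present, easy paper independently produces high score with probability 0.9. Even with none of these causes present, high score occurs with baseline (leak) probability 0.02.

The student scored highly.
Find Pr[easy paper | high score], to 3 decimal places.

Under noisy-OR, P(high score | causes) = 1 − (1−0.02)·∏(1−qᵢ) over the active causes.
Numerator (weight on configurations with easy paper): 0.125017 + 0.069791 = 0.194808
Normalizer over all consistent configurations: 0.02×0.66×0.79 + 0.902×0.66×0.21 + 0.7746×0.34×0.79 + 0.97746×0.34×0.21 = 0.413294
Posterior = 0.194808 / 0.413294 ≈ 0.471

Pr[easy paper | high score] ≈ 0.471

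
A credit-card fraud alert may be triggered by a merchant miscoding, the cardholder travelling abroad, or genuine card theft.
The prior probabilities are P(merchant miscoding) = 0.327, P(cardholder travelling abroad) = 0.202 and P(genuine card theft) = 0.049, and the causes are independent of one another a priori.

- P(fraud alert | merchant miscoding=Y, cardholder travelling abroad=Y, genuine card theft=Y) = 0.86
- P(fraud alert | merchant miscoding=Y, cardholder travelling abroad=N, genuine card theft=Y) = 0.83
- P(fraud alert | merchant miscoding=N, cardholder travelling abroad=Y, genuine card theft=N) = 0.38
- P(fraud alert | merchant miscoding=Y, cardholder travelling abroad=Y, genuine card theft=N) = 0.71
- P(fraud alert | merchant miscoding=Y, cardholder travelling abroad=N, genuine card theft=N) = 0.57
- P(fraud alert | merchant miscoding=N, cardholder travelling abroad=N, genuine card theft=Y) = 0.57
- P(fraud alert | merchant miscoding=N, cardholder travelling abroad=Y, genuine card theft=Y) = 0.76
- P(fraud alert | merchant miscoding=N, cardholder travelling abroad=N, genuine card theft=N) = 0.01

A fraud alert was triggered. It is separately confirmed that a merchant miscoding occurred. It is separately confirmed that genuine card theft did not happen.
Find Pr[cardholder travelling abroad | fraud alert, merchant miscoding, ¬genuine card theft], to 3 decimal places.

P(fraud alert | merchant miscoding, ¬genuine card theft) = 0.57·0.798 + 0.71·0.202 = 0.454860 + 0.143420 = 0.598280
The cardholder travelling abroad-present share is 0.71·0.202 = 0.143420.
So P(cardholder travelling abroad | fraud alert, merchant miscoding, ¬genuine card theft) = 0.143420/0.598280 ≈ 0.240.

Pr[cardholder travelling abroad | fraud alert, merchant miscoding, ¬genuine card theft] ≈ 0.240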